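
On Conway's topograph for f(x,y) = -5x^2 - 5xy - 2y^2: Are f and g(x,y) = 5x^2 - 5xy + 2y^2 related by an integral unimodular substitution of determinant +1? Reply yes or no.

D₁ = -15, D₂ = -15
f is negative-definite; reduce −f:
−f: flip: (5,5,2)→(2,-5,5)
−f: translate: b→-1 (≡-5 mod 4), so (2,-5,5)→(2,-1,2)
−f: flip: (2,-1,2)→(2,1,2)
−f: reduced (well bottom): (2,1,2) with a≤c, −a<b≤a
flip sign back: reduced form of f is (-2,-1,-2)
g: translate: b→5 (≡-5 mod 10), so (5,-5,2)→(5,5,2)
g: flip: (5,5,2)→(2,-5,5)
g: translate: b→-1 (≡-5 mod 4), so (2,-5,5)→(2,-1,2)
g: flip: (2,-1,2)→(2,1,2)
g: reduced (well bottom): (2,1,2) with a≤c, −a<b≤a
reduced forms (-2, -1, -2) vs (2, 1, 2) ⇒ inequivalent

no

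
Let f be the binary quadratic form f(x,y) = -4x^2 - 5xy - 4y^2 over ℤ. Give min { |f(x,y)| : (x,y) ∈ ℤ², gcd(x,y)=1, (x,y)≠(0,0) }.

translate: b→-3 (≡5 mod 8), so (4,5,4)→(4,-3,3)
flip: (4,-3,3)→(3,3,4)
reduced (well bottom): (3,3,4) with a≤c, −a<b≤a
well minimum |f| = |-3| = 3 (negative-definite)

3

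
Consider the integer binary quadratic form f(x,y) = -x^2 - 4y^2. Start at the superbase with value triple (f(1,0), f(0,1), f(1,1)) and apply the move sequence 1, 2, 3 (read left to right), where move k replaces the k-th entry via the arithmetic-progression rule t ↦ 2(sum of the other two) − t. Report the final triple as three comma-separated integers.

start (-1,-4,-5) = (f(1,0),f(0,1),f(1,1))
replace slot 1: 2·((-4)+(-5)) − (-1) = -17 → (-17,-4,-5)
replace slot 2: 2·((-17)+(-5)) − (-4) = -40 → (-17,-40,-5)
replace slot 3: 2·((-17)+(-40)) − (-5) = -109 → (-17,-40,-109)

-17,-40,-109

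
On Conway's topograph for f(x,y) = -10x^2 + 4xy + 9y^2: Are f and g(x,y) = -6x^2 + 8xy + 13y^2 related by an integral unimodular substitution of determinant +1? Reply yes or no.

D₁ = 376, D₂ = 376
river cycle of f (length 16): (9, 14, -5), (-5, 16, 6), (6, 8, -13), (-13, 18, 1), (1, 18, -13), (-13, 8, 6), (6, 16, -5), (-5, 14, 9), (9, 4, -10), (-10, 16, 3), … (6 more)
river cycle of g (length 16): (13, 18, -1), (-1, 18, 13), (13, 8, -6), (-6, 16, 5), (5, 14, -9), (-9, 4, 10), (10, 16, -3), (-3, 14, 15), (15, 16, -2), (-2, 16, 15), … (6 more)
cycles differ ⇒ inequivalent

no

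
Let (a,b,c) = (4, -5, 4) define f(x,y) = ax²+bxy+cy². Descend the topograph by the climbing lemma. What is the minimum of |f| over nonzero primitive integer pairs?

translate: b→3 (≡-5 mod 8), so (4,-5,4)→(4,3,3)
flip: (4,3,3)→(3,-3,4)
translate: b→3 (≡-3 mod 6), so (3,-3,4)→(3,3,4)
reduced (well bottom): (3,3,4) with a≤c, −a<b≤a
well minimum = a = 3

3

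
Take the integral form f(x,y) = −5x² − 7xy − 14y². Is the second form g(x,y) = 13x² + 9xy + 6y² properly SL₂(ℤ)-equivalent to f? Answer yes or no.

D₁ = -231, D₂ = -231
f is negative-definite; reduce −f:
−f: translate: b→-3 (≡7 mod 10), so (5,7,14)→(5,-3,12)
−f: reduced (well bottom): (5,-3,12) with a≤c, −a<b≤a
flip sign back: reduced form of f is (-5,3,-12)
g: flip: (13,9,6)→(6,-9,13)
g: translate: b→3 (≡-9 mod 12), so (6,-9,13)→(6,3,10)
g: reduced (well bottom): (6,3,10) with a≤c, −a<b≤a
reduced forms (-5, 3, -12) vs (6, 3, 10) ⇒ inequivalent

no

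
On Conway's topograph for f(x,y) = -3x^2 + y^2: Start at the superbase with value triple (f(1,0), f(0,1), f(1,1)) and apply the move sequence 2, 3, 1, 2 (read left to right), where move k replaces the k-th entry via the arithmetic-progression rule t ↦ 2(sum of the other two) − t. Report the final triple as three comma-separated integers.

start (-3,1,-2) = (f(1,0),f(0,1),f(1,1))
replace slot 2: 2·((-3)+(-2)) − 1 = -11 → (-3,-11,-2)
replace slot 3: 2·((-3)+(-11)) − (-2) = -26 → (-3,-11,-26)
replace slot 1: 2·((-11)+(-26)) − (-3) = -71 → (-71,-11,-26)
replace slot 2: 2·((-71)+(-26)) − (-11) = -183 → (-71,-183,-26)

-71,-183,-26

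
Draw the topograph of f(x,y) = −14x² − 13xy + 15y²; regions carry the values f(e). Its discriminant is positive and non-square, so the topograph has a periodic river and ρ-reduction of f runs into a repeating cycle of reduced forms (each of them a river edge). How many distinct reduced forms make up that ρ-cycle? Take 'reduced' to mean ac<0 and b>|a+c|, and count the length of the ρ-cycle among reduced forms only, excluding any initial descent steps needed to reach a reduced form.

D = 1009, ⌊√D⌋ = 31
descent: ρ → (15,13,-14)  [lands on river]
river: ρ → (-14,15,14)
river: ρ → (14,13,-15)
river: ρ → (-15,17,12)
river: ρ → (12,31,-1)
river: ρ → (-1,31,12)
river: ρ → (12,17,-15)
river: ρ → (-15,13,14)
river: ρ → (14,15,-14)
river: ρ → (-14,13,15)
river: ρ → (15,17,-12)
river: ρ → (-12,31,1)
river: ρ → (1,31,-12)
river: ρ → (-12,17,15)
ρ-cycle length = 14 (tail of 1 descent step not counted)

14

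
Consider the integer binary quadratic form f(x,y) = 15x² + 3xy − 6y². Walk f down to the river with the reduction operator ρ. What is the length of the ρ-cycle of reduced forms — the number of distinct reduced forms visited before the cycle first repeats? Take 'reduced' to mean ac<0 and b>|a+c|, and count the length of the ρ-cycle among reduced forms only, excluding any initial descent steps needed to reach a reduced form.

D = 369, ⌊√D⌋ = 19
descent: ρ → (-6,9,12)  [lands on river]
river: ρ → (12,15,-3)
river: ρ → (-3,15,12)
river: ρ → (12,9,-6)
river: ρ → (-6,15,6)
river: ρ → (6,9,-12)
river: ρ → (-12,15,3)
river: ρ → (3,15,-12)
river: ρ → (-12,9,6)
river: ρ → (6,15,-6)
ρ-cycle length = 10 (tail of 1 descent step not counted)

10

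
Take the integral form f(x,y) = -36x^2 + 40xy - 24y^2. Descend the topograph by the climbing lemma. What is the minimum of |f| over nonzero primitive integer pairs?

translate: b→32 (≡-40 mod 72), so (36,-40,24)→(36,32,20)
flip: (36,32,20)→(20,-32,36)
translate: b→8 (≡-32 mod 40), so (20,-32,36)→(20,8,24)
reduced (well bottom): (20,8,24) with a≤c, −a<b≤a
well minimum |f| = |-20| = 20 (negative-definite)

20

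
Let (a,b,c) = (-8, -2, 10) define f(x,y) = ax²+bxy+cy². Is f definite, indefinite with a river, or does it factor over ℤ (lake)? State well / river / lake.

D = b²−4ac = (-2)² − 4·(-8)·10 = 324
D = 18² is a perfect square ⇒ form factors over ℤ ⇒ lakes

lake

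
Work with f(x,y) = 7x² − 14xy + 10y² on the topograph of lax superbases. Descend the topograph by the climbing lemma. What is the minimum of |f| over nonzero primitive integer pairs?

translate: b→0 (≡-14 mod 14), so (7,-14,10)→(7,0,3)
flip: (7,0,3)→(3,0,7)
reduced (well bottom): (3,0,7) with a≤c, −a<b≤a
well minimum = a = 3

3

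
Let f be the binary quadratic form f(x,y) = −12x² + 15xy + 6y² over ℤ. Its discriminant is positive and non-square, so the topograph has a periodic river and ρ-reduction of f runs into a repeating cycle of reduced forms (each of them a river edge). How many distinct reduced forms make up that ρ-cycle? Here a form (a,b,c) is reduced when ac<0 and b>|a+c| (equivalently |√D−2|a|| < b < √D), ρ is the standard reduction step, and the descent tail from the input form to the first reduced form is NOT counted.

D = 513, ⌊√D⌋ = 22
river: ρ → (6,21,-3)
river: ρ → (-3,21,6)
river: ρ → (6,15,-12)
river: ρ → (-12,9,9)
river: ρ → (9,9,-12)
river: ρ → (-12,15,6)
ρ-cycle length = 6 (tail of 0 descent steps not counted)

6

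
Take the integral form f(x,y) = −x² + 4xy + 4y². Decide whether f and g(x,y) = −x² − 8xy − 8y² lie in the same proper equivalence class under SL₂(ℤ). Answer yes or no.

D₁ = 32, D₂ = 32
river cycle of f (length 2): (4, 4, -1), (-1, 4, 4)
river cycle of g (length 2): (-1, 4, 4), (4, 4, -1)
cycles coincide ⇒ equivalent

yes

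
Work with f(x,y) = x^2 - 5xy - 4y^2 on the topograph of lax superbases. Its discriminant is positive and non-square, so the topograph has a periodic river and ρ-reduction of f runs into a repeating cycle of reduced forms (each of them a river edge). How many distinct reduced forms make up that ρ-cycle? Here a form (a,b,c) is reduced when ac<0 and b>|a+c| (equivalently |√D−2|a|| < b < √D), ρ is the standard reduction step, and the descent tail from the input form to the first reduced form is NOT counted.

D = 41, ⌊√D⌋ = 6
descent: ρ → (-4,5,1)  [lands on river]
river: ρ → (1,5,-4)
river: ρ → (-4,3,2)
river: ρ → (2,5,-2)
river: ρ → (-2,3,4)
river: ρ → (4,5,-1)
river: ρ → (-1,5,4)
river: ρ → (4,3,-2)
river: ρ → (-2,5,2)
river: ρ → (2,3,-4)
ρ-cycle length = 10 (tail of 1 descent step not counted)

10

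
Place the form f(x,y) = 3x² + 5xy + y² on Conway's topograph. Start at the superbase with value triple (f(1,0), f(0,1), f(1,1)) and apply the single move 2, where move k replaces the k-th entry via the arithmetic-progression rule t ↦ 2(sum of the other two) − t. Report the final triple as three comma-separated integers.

start (3,1,9) = (f(1,0),f(0,1),f(1,1))
replace slot 2: 2·(3+9) − 1 = 23 → (3,23,9)

3,23,9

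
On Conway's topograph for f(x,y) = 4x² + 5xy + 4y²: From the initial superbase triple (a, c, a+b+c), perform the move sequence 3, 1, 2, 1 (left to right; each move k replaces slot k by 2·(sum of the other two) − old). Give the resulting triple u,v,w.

start (4,4,13) = (f(1,0),f(0,1),f(1,1))
replace slot 3: 2·(4+4) − 13 = 3 → (4,4,3)
replace slot 1: 2·(4+3) − 4 = 10 → (10,4,3)
replace slot 2: 2·(10+3) − 4 = 22 → (10,22,3)
replace slot 1: 2·(22+3) − 10 = 40 → (40,22,3)

40,22,3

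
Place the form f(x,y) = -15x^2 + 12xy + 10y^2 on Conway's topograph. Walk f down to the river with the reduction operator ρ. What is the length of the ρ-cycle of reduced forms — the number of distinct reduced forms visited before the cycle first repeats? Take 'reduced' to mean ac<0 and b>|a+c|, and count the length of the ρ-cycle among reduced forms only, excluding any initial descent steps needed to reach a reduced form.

D = 744, ⌊√D⌋ = 27
river: ρ → (10,8,-17)
river: ρ → (-17,26,1)
river: ρ → (1,26,-17)
river: ρ → (-17,8,10)
river: ρ → (10,12,-15)
river: ρ → (-15,18,7)
river: ρ → (7,24,-6)
river: ρ → (-6,24,7)
river: ρ → (7,18,-15)
river: ρ → (-15,12,10)
ρ-cycle length = 10 (tail of 0 descent steps not counted)

10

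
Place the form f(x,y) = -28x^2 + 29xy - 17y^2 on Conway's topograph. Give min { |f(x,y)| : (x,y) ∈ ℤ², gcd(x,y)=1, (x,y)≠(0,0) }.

translate: b→27 (≡-29 mod 56), so (28,-29,17)→(28,27,16)
flip: (28,27,16)→(16,-27,28)
translate: b→5 (≡-27 mod 32), so (16,-27,28)→(16,5,17)
reduced (well bottom): (16,5,17) with a≤c, −a<b≤a
well minimum |f| = |-16| = 16 (negative-definite)

16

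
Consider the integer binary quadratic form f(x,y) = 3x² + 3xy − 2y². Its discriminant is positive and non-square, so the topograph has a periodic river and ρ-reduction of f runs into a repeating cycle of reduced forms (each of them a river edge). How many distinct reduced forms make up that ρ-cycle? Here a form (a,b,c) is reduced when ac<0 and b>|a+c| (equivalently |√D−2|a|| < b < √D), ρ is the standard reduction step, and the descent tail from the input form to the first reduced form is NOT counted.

D = 33, ⌊√D⌋ = 5
river: ρ → (-2,5,1)
river: ρ → (1,5,-2)
river: ρ → (-2,3,3)
river: ρ → (3,3,-2)
ρ-cycle length = 4 (tail of 0 descent steps not counted)

4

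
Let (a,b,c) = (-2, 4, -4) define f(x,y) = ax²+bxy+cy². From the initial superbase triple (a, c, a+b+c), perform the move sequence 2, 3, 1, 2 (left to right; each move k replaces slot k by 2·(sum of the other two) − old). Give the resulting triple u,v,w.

start (-2,-4,-2) = (f(1,0),f(0,1),f(1,1))
replace slot 2: 2·((-2)+(-2)) − (-4) = -4 → (-2,-4,-2)
replace slot 3: 2·((-2)+(-4)) − (-2) = -10 → (-2,-4,-10)
replace slot 1: 2·((-4)+(-10)) − (-2) = -26 → (-26,-4,-10)
replace slot 2: 2·((-26)+(-10)) − (-4) = -68 → (-26,-68,-10)

-26,-68,-10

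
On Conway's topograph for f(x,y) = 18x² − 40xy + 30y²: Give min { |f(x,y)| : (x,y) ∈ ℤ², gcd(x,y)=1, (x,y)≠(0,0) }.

translate: b→-4 (≡-40 mod 36), so (18,-40,30)→(18,-4,8)
flip: (18,-4,8)→(8,4,18)
reduced (well bottom): (8,4,18) with a≤c, −a<b≤a
well minimum = a = 8

8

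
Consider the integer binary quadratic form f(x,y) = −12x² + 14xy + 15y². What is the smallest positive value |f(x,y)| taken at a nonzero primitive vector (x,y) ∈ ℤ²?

river: ρ → (15,16,-11)
river: ρ → (-11,28,3)
river: ρ → (3,26,-20)
river: ρ → (-20,14,9)
river: ρ → (9,22,-12)
river: ρ → (-12,26,5)
river: ρ → (5,24,-17)
river: ρ → (-17,10,12)
river: ρ → (12,14,-15)
river: ρ → (-15,16,11)
river: ρ → (11,28,-3)
river: ρ → (-3,26,20)
river: ρ → (20,14,-9)
river: ρ → (-9,22,12)
river: ρ → (12,26,-5)
river: ρ → (-5,24,17)
river: ρ → (17,10,-12)
river: ρ → (-12,14,15)
closes: descent 0, river 18
min |a| on river = 3

3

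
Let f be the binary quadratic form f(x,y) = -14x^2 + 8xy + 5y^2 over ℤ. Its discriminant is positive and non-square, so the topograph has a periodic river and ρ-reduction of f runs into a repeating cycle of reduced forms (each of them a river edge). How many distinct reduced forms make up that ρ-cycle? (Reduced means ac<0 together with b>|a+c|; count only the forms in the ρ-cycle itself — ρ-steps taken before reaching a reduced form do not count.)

D = 344, ⌊√D⌋ = 18
descent: ρ → (5,12,-10)  [lands on river]
river: ρ → (-10,8,7)
river: ρ → (7,6,-11)
river: ρ → (-11,16,2)
river: ρ → (2,16,-11)
river: ρ → (-11,6,7)
river: ρ → (7,8,-10)
river: ρ → (-10,12,5)
river: ρ → (5,18,-1)
river: ρ → (-1,18,5)
ρ-cycle length = 10 (tail of 1 descent step not counted)

10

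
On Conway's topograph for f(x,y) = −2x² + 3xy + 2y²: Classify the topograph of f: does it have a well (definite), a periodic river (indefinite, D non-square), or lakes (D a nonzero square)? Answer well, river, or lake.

D = b²−4ac = 3² − 4·(-2)·2 = 25
D = 5² is a perfect square ⇒ form factors over ℤ ⇒ lakes

lake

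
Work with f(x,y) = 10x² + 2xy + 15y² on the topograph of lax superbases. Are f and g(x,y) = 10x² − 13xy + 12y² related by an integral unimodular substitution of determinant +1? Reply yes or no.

D₁ = -596, D₂ = -311
discriminants differ ⇒ not SL₂(ℤ)-equivalent

no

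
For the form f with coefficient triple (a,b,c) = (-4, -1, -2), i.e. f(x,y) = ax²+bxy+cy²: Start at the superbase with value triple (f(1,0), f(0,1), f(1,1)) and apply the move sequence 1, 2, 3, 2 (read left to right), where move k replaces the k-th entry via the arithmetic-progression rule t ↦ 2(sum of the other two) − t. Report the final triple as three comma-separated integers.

start (-4,-2,-7) = (f(1,0),f(0,1),f(1,1))
replace slot 1: 2·((-2)+(-7)) − (-4) = -14 → (-14,-2,-7)
replace slot 2: 2·((-14)+(-7)) − (-2) = -40 → (-14,-40,-7)
replace slot 3: 2·((-14)+(-40)) − (-7) = -101 → (-14,-40,-101)
replace slot 2: 2·((-14)+(-101)) − (-40) = -190 → (-14,-190,-101)

-14,-190,-101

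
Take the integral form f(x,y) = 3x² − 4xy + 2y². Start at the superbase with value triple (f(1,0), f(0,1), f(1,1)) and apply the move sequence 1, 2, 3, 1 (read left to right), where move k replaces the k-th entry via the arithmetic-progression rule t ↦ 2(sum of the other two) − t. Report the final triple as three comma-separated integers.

start (3,2,1) = (f(1,0),f(0,1),f(1,1))
replace slot 1: 2·(2+1) − 3 = 3 → (3,2,1)
replace slot 2: 2·(3+1) − 2 = 6 → (3,6,1)
replace slot 3: 2·(3+6) − 1 = 17 → (3,6,17)
replace slot 1: 2·(6+17) − 3 = 43 → (43,6,17)

43,6,17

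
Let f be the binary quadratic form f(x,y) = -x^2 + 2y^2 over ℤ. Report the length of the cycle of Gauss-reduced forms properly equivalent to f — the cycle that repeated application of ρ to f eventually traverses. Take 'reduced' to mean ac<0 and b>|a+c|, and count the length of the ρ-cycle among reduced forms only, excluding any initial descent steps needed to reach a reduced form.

D = 8, ⌊√D⌋ = 2
descent: ρ → (2,0,-1)
descent: ρ → (-1,2,1)  [lands on river]
river: ρ → (1,2,-1)
ρ-cycle length = 2 (tail of 2 descent steps not counted)

2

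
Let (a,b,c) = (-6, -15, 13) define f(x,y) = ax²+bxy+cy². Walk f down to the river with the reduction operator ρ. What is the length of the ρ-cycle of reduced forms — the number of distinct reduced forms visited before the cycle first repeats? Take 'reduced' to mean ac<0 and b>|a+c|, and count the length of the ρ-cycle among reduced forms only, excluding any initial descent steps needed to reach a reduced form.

D = 537, ⌊√D⌋ = 23
descent: ρ → (13,15,-6)  [lands on river]
river: ρ → (-6,21,4)
river: ρ → (4,19,-11)
river: ρ → (-11,3,12)
river: ρ → (12,21,-2)
river: ρ → (-2,23,1)
river: ρ → (1,23,-2)
river: ρ → (-2,21,12)
river: ρ → (12,3,-11)
river: ρ → (-11,19,4)
river: ρ → (4,21,-6)
river: ρ → (-6,15,13)
river: ρ → (13,11,-8)
river: ρ → (-8,21,3)
river: ρ → (3,21,-8)
river: ρ → (-8,11,13)
ρ-cycle length = 16 (tail of 1 descent step not counted)

16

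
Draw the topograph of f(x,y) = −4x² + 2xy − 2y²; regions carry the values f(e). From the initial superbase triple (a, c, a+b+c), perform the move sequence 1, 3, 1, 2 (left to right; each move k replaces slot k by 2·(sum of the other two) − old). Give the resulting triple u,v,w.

start (-4,-2,-4) = (f(1,0),f(0,1),f(1,1))
replace slot 1: 2·((-2)+(-4)) − (-4) = -8 → (-8,-2,-4)
replace slot 3: 2·((-8)+(-2)) − (-4) = -16 → (-8,-2,-16)
replace slot 1: 2·((-2)+(-16)) − (-8) = -28 → (-28,-2,-16)
replace slot 2: 2·((-28)+(-16)) − (-2) = -86 → (-28,-86,-16)

-28,-86,-16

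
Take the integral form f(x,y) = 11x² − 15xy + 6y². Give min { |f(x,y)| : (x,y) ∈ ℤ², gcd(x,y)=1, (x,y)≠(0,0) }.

translate: b→7 (≡-15 mod 22), so (11,-15,6)→(11,7,2)
flip: (11,7,2)→(2,-7,11)
translate: b→1 (≡-7 mod 4), so (2,-7,11)→(2,1,5)
reduced (well bottom): (2,1,5) with a≤c, −a<b≤a
well minimum = a = 2

2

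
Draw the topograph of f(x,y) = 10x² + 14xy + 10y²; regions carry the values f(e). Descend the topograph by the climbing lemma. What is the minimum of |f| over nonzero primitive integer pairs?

translate: b→-6 (≡14 mod 20), so (10,14,10)→(10,-6,6)
flip: (10,-6,6)→(6,6,10)
reduced (well bottom): (6,6,10) with a≤c, −a<b≤a
well minimum = a = 6

6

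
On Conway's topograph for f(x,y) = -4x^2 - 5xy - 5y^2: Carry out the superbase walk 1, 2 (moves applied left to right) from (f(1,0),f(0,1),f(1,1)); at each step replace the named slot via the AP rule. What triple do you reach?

start (-4,-5,-14) = (f(1,0),f(0,1),f(1,1))
replace slot 1: 2·((-5)+(-14)) − (-4) = -34 → (-34,-5,-14)
replace slot 2: 2·((-34)+(-14)) − (-5) = -91 → (-34,-91,-14)

-34,-91,-14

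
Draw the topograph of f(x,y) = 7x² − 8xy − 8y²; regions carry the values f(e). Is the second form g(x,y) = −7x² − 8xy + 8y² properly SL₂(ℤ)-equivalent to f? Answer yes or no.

D₁ = 288, D₂ = 288
river cycle of f (length 6): (-8, 8, 7), (7, 6, -9), (-9, 12, 4), (4, 12, -9), (-9, 6, 7), (7, 8, -8)
river cycle of g (length 6): (8, 8, -7), (-7, 6, 9), (9, 12, -4), (-4, 12, 9), (9, 6, -7), (-7, 8, 8)
cycles differ ⇒ inequivalent

no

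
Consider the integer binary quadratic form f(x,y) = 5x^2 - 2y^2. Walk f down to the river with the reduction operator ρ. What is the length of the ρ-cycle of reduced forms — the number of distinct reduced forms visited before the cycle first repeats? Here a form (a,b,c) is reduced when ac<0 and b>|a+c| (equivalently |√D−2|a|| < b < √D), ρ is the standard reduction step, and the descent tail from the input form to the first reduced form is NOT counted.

D = 40, ⌊√D⌋ = 6
descent: ρ → (-2,4,3)  [lands on river]
river: ρ → (3,2,-3)
river: ρ → (-3,4,2)
river: ρ → (2,4,-3)
river: ρ → (-3,2,3)
river: ρ → (3,4,-2)
ρ-cycle length = 6 (tail of 1 descent step not counted)

6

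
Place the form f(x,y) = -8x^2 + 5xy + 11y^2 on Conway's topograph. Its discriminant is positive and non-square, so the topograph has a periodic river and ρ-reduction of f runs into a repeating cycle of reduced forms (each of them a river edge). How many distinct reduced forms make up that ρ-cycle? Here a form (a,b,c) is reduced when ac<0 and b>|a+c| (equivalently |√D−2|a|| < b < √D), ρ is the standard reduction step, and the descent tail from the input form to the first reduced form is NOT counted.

D = 377, ⌊√D⌋ = 19
river: ρ → (11,17,-2)
river: ρ → (-2,19,2)
river: ρ → (2,17,-11)
river: ρ → (-11,5,8)
river: ρ → (8,11,-8)
river: ρ → (-8,5,11)
ρ-cycle length = 6 (tail of 0 descent steps not counted)

6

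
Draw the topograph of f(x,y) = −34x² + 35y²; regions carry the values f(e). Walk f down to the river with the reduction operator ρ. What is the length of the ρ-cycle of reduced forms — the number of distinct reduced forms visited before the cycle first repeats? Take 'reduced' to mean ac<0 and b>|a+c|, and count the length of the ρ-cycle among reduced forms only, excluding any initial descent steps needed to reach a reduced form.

D = 4760, ⌊√D⌋ = 68
descent: ρ → (35,0,-34)
descent: ρ → (-34,68,1)  [lands on river]
river: ρ → (1,68,-34)
ρ-cycle length = 2 (tail of 2 descent steps not counted)

2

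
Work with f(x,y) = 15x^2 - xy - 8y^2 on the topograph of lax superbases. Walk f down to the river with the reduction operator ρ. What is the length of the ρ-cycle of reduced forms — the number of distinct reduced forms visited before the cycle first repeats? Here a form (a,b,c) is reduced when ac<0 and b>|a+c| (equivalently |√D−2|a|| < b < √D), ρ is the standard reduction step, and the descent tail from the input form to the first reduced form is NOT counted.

D = 481, ⌊√D⌋ = 21
descent: ρ → (-8,17,6)  [lands on river]
river: ρ → (6,19,-5)
river: ρ → (-5,21,2)
river: ρ → (2,19,-15)
river: ρ → (-15,11,6)
river: ρ → (6,13,-13)
river: ρ → (-13,13,6)
river: ρ → (6,11,-15)
river: ρ → (-15,19,2)
river: ρ → (2,21,-5)
river: ρ → (-5,19,6)
river: ρ → (6,17,-8)
river: ρ → (-8,15,8)
river: ρ → (8,17,-6)
river: ρ → (-6,19,5)
river: ρ → (5,21,-2)
river: ρ → (-2,19,15)
river: ρ → (15,11,-6)
river: ρ → (-6,13,13)
river: ρ → (13,13,-6)
river: ρ → (-6,11,15)
river: ρ → (15,19,-2)
river: ρ → (-2,21,5)
river: ρ → (5,19,-6)
river: ρ → (-6,17,8)
river: ρ → (8,15,-8)
ρ-cycle length = 26 (tail of 1 descent step not counted)

26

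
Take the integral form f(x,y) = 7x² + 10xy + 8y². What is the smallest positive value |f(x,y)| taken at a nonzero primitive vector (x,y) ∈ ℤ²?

translate: b→-4 (≡10 mod 14), so (7,10,8)→(7,-4,5)
flip: (7,-4,5)→(5,4,7)
reduced (well bottom): (5,4,7) with a≤c, −a<b≤a
well minimum = a = 5

5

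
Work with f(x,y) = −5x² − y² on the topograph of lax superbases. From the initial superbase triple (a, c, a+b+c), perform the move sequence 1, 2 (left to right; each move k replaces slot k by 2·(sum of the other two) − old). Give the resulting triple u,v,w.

start (-5,-1,-6) = (f(1,0),f(0,1),f(1,1))
replace slot 1: 2·((-1)+(-6)) − (-5) = -9 → (-9,-1,-6)
replace slot 2: 2·((-9)+(-6)) − (-1) = -29 → (-9,-29,-6)

-9,-29,-6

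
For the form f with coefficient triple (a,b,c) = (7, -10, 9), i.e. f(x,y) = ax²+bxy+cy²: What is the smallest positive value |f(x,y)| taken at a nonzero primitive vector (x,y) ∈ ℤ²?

translate: b→4 (≡-10 mod 14), so (7,-10,9)→(7,4,6)
flip: (7,4,6)→(6,-4,7)
reduced (well bottom): (6,-4,7) with a≤c, −a<b≤a
well minimum = a = 6

6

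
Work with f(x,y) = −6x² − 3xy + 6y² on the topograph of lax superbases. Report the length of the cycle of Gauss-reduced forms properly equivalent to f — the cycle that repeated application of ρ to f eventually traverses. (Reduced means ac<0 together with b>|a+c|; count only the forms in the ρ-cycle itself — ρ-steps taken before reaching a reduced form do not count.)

D = 153, ⌊√D⌋ = 12
descent: ρ → (6,3,-6)  [lands on river]
river: ρ → (-6,9,3)
river: ρ → (3,9,-6)
river: ρ → (-6,3,6)
river: ρ → (6,9,-3)
river: ρ → (-3,9,6)
ρ-cycle length = 6 (tail of 1 descent step not counted)

6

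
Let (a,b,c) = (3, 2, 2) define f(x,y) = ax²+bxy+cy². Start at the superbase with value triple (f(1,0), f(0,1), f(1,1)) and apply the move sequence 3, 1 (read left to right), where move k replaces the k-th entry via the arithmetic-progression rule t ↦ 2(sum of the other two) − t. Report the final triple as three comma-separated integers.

start (3,2,7) = (f(1,0),f(0,1),f(1,1))
replace slot 3: 2·(3+2) − 7 = 3 → (3,2,3)
replace slot 1: 2·(2+3) − 3 = 7 → (7,2,3)

7,2,3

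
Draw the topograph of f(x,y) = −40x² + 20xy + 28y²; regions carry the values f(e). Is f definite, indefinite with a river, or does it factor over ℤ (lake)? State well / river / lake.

D = b²−4ac = 20² − 4·(-40)·28 = 4880
D > 0 non-square ⇒ indefinite ⇒ periodic river

river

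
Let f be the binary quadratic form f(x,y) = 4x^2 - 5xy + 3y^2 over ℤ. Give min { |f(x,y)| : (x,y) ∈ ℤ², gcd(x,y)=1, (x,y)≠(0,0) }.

translate: b→3 (≡-5 mod 8), so (4,-5,3)→(4,3,2)
flip: (4,3,2)→(2,-3,4)
translate: b→1 (≡-3 mod 4), so (2,-3,4)→(2,1,3)
reduced (well bottom): (2,1,3) with a≤c, −a<b≤a
well minimum = a = 2

2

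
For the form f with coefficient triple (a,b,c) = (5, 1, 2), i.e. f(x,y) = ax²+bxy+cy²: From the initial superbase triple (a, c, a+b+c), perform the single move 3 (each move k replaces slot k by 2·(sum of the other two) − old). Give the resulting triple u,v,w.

start (5,2,8) = (f(1,0),f(0,1),f(1,1))
replace slot 3: 2·(5+2) − 8 = 6 → (5,2,6)

5,2,6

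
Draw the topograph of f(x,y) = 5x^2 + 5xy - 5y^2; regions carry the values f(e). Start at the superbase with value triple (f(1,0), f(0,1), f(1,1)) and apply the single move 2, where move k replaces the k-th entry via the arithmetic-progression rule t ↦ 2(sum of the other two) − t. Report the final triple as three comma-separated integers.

start (5,-5,5) = (f(1,0),f(0,1),f(1,1))
replace slot 2: 2·(5+5) − (-5) = 25 → (5,25,5)

5,25,5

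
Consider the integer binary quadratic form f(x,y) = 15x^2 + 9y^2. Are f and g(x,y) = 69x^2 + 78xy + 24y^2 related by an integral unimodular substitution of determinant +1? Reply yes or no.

D₁ = -540, D₂ = -540
f: flip: (15,0,9)→(9,0,15)
f: reduced (well bottom): (9,0,15) with a≤c, −a<b≤a
g: translate: b→-60 (≡78 mod 138), so (69,78,24)→(69,-60,15)
g: flip: (69,-60,15)→(15,60,69)
g: translate: b→0 (≡60 mod 30), so (15,60,69)→(15,0,9)
g: flip: (15,0,9)→(9,0,15)
g: reduced (well bottom): (9,0,15) with a≤c, −a<b≤a
reduced forms (9, 0, 15) vs (9, 0, 15) ⇒ equivalent

yes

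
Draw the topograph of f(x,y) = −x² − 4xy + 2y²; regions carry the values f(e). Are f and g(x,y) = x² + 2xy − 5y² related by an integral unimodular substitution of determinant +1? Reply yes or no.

D₁ = 24, D₂ = 24
river cycle of f (length 2): (2, 4, -1), (-1, 4, 2)
river cycle of g (length 2): (1, 4, -2), (-2, 4, 1)
cycles differ ⇒ inequivalent

no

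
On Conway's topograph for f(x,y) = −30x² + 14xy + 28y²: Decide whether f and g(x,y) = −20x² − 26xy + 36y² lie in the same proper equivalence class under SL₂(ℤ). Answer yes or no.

D₁ = 3556, D₂ = 3556
river cycle of f (length 42): (28, 42, -16), (-16, 54, 10), (10, 46, -36), (-36, 26, 20), (20, 54, -8), (-8, 58, 6), (6, 50, -44), (-44, 38, 12), (12, 58, -4), (-4, 54, 40), … (32 more)
river cycle of g (length 42): (36, 26, -20), (-20, 54, 8), (8, 58, -6), (-6, 50, 44), (44, 38, -12), (-12, 58, 4), (4, 54, -40), (-40, 26, 18), (18, 46, -20), (-20, 34, 30), … (32 more)
cycles differ ⇒ inequivalent

no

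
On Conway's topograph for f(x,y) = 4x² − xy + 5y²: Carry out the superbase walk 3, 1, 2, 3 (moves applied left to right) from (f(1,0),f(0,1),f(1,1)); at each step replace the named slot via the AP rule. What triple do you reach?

start (4,5,8) = (f(1,0),f(0,1),f(1,1))
replace slot 3: 2·(4+5) − 8 = 10 → (4,5,10)
replace slot 1: 2·(5+10) − 4 = 26 → (26,5,10)
replace slot 2: 2·(26+10) − 5 = 67 → (26,67,10)
replace slot 3: 2·(26+67) − 10 = 176 → (26,67,176)

26,67,176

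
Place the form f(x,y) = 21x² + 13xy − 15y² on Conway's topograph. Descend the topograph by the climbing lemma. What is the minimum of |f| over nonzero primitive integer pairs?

river: ρ → (-15,17,19)
river: ρ → (19,21,-13)
river: ρ → (-13,31,9)
river: ρ → (9,23,-25)
river: ρ → (-25,27,7)
river: ρ → (7,29,-21)
river: ρ → (-21,13,15)
river: ρ → (15,17,-19)
river: ρ → (-19,21,13)
river: ρ → (13,31,-9)
river: ρ → (-9,23,25)
river: ρ → (25,27,-7)
river: ρ → (-7,29,21)
river: ρ → (21,13,-15)
closes: descent 0, river 14
min |a| on river = 7

7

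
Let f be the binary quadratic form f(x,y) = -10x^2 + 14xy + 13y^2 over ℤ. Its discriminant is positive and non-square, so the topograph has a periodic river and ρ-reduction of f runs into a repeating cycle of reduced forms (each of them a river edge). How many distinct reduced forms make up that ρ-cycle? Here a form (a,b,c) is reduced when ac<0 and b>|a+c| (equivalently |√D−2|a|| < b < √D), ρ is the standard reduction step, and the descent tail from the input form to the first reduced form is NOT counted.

D = 716, ⌊√D⌋ = 26
river: ρ → (13,12,-11)
river: ρ → (-11,10,14)
river: ρ → (14,18,-7)
river: ρ → (-7,24,5)
river: ρ → (5,26,-2)
river: ρ → (-2,26,5)
river: ρ → (5,24,-7)
river: ρ → (-7,18,14)
river: ρ → (14,10,-11)
river: ρ → (-11,12,13)
river: ρ → (13,14,-10)
river: ρ → (-10,26,1)
river: ρ → (1,26,-10)
river: ρ → (-10,14,13)
ρ-cycle length = 14 (tail of 0 descent steps not counted)

14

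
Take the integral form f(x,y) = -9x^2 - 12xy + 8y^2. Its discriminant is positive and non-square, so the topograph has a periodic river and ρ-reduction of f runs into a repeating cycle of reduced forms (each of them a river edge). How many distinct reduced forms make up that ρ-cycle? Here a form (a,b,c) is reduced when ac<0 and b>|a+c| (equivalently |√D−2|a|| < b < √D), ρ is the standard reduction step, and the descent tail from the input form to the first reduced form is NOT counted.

D = 432, ⌊√D⌋ = 20
descent: ρ → (8,12,-9)  [lands on river]
river: ρ → (-9,6,11)
river: ρ → (11,16,-4)
river: ρ → (-4,16,11)
river: ρ → (11,6,-9)
river: ρ → (-9,12,8)
river: ρ → (8,20,-1)
river: ρ → (-1,20,8)
ρ-cycle length = 8 (tail of 1 descent step not counted)

8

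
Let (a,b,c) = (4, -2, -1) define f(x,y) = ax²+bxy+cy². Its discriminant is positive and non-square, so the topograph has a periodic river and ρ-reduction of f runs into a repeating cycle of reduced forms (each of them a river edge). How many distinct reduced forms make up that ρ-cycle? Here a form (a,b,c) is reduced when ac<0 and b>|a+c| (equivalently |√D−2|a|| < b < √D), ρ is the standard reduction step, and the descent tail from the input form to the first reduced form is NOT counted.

D = 20, ⌊√D⌋ = 4
descent: ρ → (-1,4,1)  [lands on river]
river: ρ → (1,4,-1)
ρ-cycle length = 2 (tail of 1 descent step not counted)

2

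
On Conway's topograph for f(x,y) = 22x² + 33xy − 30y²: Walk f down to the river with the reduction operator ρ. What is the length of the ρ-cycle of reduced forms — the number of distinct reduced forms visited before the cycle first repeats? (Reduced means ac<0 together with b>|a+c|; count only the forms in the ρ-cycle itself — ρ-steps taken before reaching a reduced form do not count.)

D = 3729, ⌊√D⌋ = 61
river: ρ → (-30,27,25)
river: ρ → (25,23,-32)
river: ρ → (-32,41,16)
river: ρ → (16,55,-11)
river: ρ → (-11,55,16)
river: ρ → (16,41,-32)
river: ρ → (-32,23,25)
river: ρ → (25,27,-30)
river: ρ → (-30,33,22)
river: ρ → (22,55,-8)
river: ρ → (-8,57,15)
river: ρ → (15,33,-44)
river: ρ → (-44,55,4)
river: ρ → (4,57,-30)
river: ρ → (-30,3,31)
river: ρ → (31,59,-2)
river: ρ → (-2,61,1)
river: ρ → (1,61,-2)
river: ρ → (-2,59,31)
river: ρ → (31,3,-30)
river: ρ → (-30,57,4)
river: ρ → (4,55,-44)
river: ρ → (-44,33,15)
river: ρ → (15,57,-8)
river: ρ → (-8,55,22)
river: ρ → (22,33,-30)
ρ-cycle length = 26 (tail of 0 descent steps not counted)

26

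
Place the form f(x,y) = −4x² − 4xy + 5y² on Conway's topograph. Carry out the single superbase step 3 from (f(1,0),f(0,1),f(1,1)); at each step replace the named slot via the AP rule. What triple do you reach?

start (-4,5,-3) = (f(1,0),f(0,1),f(1,1))
replace slot 3: 2·((-4)+5) − (-3) = 5 → (-4,5,5)

-4,5,5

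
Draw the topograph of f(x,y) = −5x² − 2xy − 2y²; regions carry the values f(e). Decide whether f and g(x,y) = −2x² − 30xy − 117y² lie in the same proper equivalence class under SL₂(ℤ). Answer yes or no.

D₁ = -36, D₂ = -36
f is negative-definite; reduce −f:
−f: flip: (5,2,2)→(2,-2,5)
−f: translate: b→2 (≡-2 mod 4), so (2,-2,5)→(2,2,5)
−f: reduced (well bottom): (2,2,5) with a≤c, −a<b≤a
flip sign back: reduced form of f is (-2,-2,-5)
g is negative-definite; reduce −g:
−g: translate: b→2 (≡30 mod 4), so (2,30,117)→(2,2,5)
−g: reduced (well bottom): (2,2,5) with a≤c, −a<b≤a
flip sign back: reduced form of g is (-2,-2,-5)
reduced forms (-2, -2, -5) vs (-2, -2, -5) ⇒ equivalent

yes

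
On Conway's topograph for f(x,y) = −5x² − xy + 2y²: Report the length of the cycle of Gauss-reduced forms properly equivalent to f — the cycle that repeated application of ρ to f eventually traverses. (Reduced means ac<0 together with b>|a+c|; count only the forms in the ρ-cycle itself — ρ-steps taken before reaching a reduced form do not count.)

D = 41, ⌊√D⌋ = 6
descent: ρ → (2,5,-2)  [lands on river]
river: ρ → (-2,3,4)
river: ρ → (4,5,-1)
river: ρ → (-1,5,4)
river: ρ → (4,3,-2)
river: ρ → (-2,5,2)
river: ρ → (2,3,-4)
river: ρ → (-4,5,1)
river: ρ → (1,5,-4)
river: ρ → (-4,3,2)
ρ-cycle length = 10 (tail of 1 descent step not counted)

10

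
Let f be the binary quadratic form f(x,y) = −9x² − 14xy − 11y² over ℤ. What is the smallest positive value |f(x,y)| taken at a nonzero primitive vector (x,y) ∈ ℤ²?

translate: b→-4 (≡14 mod 18), so (9,14,11)→(9,-4,6)
flip: (9,-4,6)→(6,4,9)
reduced (well bottom): (6,4,9) with a≤c, −a<b≤a
well minimum |f| = |-6| = 6 (negative-definite)

6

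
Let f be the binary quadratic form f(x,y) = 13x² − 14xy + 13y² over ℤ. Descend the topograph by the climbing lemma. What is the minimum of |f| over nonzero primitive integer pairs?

translate: b→12 (≡-14 mod 26), so (13,-14,13)→(13,12,12)
flip: (13,12,12)→(12,-12,13)
translate: b→12 (≡-12 mod 24), so (12,-12,13)→(12,12,13)
reduced (well bottom): (12,12,13) with a≤c, −a<b≤a
well minimum = a = 12

12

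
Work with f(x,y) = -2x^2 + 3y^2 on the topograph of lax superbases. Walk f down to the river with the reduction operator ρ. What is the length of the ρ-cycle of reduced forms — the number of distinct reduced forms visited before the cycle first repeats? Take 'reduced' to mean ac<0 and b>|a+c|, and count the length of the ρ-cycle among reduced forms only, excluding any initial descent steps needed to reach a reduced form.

D = 24, ⌊√D⌋ = 4
descent: ρ → (3,0,-2)
descent: ρ → (-2,4,1)  [lands on river]
river: ρ → (1,4,-2)
ρ-cycle length = 2 (tail of 2 descent steps not counted)

2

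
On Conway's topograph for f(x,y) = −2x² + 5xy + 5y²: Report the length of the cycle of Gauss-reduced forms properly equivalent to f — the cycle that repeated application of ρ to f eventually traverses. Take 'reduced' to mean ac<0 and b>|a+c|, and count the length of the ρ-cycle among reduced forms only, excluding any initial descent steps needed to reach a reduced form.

D = 65, ⌊√D⌋ = 8
river: ρ → (5,5,-2)
river: ρ → (-2,7,2)
river: ρ → (2,5,-5)
river: ρ → (-5,5,2)
river: ρ → (2,7,-2)
river: ρ → (-2,5,5)
ρ-cycle length = 6 (tail of 0 descent steps not counted)

6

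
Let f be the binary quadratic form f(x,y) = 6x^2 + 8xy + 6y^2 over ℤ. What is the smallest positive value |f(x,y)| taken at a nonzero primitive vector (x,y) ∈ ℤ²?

translate: b→-4 (≡8 mod 12), so (6,8,6)→(6,-4,4)
flip: (6,-4,4)→(4,4,6)
reduced (well bottom): (4,4,6) with a≤c, −a<b≤a
well minimum = a = 4

4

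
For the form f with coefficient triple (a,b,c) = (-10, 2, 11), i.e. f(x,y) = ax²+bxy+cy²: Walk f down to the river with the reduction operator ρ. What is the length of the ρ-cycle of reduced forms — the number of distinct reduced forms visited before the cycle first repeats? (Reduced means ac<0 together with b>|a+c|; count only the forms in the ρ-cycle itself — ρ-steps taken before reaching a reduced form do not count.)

D = 444, ⌊√D⌋ = 21
river: ρ → (11,20,-1)
river: ρ → (-1,20,11)
river: ρ → (11,2,-10)
river: ρ → (-10,18,3)
river: ρ → (3,18,-10)
river: ρ → (-10,2,11)
ρ-cycle length = 6 (tail of 0 descent steps not counted)

6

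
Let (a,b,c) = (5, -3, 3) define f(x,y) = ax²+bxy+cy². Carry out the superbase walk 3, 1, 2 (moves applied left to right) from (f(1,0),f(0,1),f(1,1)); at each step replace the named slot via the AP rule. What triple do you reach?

start (5,3,5) = (f(1,0),f(0,1),f(1,1))
replace slot 3: 2·(5+3) − 5 = 11 → (5,3,11)
replace slot 1: 2·(3+11) − 5 = 23 → (23,3,11)
replace slot 2: 2·(23+11) − 3 = 65 → (23,65,11)

23,65,11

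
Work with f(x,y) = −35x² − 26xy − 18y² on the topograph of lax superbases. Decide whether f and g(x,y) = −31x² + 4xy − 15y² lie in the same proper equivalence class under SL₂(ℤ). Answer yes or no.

D₁ = -1844, D₂ = -1844
f is negative-definite; reduce −f:
−f: flip: (35,26,18)→(18,-26,35)
−f: translate: b→10 (≡-26 mod 36), so (18,-26,35)→(18,10,27)
−f: reduced (well bottom): (18,10,27) with a≤c, −a<b≤a
flip sign back: reduced form of f is (-18,-10,-27)
g is negative-definite; reduce −g:
−g: flip: (31,-4,15)→(15,4,31)
−g: reduced (well bottom): (15,4,31) with a≤c, −a<b≤a
flip sign back: reduced form of g is (-15,-4,-31)
reduced forms (-18, -10, -27) vs (-15, -4, -31) ⇒ inequivalent

no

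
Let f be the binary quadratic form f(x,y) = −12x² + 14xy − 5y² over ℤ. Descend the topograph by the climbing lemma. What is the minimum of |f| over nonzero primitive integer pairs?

translate: b→10 (≡-14 mod 24), so (12,-14,5)→(12,10,3)
flip: (12,10,3)→(3,-10,12)
translate: b→2 (≡-10 mod 6), so (3,-10,12)→(3,2,4)
reduced (well bottom): (3,2,4) with a≤c, −a<b≤a
well minimum |f| = |-3| = 3 (negative-definite)

3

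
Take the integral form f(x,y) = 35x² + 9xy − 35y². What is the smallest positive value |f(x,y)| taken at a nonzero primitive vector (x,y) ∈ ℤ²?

river: ρ → (-35,61,9)
river: ρ → (9,65,-21)
river: ρ → (-21,61,15)
river: ρ → (15,59,-25)
river: ρ → (-25,41,33)
river: ρ → (33,25,-33)
river: ρ → (-33,41,25)
river: ρ → (25,59,-15)
river: ρ → (-15,61,21)
river: ρ → (21,65,-9)
river: ρ → (-9,61,35)
river: ρ → (35,9,-35)
closes: descent 0, river 12
min |a| on river = 9

9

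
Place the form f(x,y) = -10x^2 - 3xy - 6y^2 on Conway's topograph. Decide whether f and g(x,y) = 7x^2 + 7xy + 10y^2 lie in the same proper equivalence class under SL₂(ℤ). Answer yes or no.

D₁ = -231, D₂ = -231
f is negative-definite; reduce −f:
−f: flip: (10,3,6)→(6,-3,10)
−f: reduced (well bottom): (6,-3,10) with a≤c, −a<b≤a
flip sign back: reduced form of f is (-6,3,-10)
g: reduced (well bottom): (7,7,10) with a≤c, −a<b≤a
reduced forms (-6, 3, -10) vs (7, 7, 10) ⇒ inequivalent

no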